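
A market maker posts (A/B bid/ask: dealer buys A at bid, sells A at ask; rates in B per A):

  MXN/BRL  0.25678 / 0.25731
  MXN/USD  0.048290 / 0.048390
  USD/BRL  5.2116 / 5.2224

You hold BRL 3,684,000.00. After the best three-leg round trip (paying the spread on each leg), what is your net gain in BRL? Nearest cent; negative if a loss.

Net profit: BRL 59,303.68

Best loop BRL → USD → MXN → BRL:
BRL 3,684,000.00 ÷ 5.2224 (buy USD at ask) = USD 705,422.79
USD 705,422.79 ÷ 0.048390 (buy MXN at ask) = MXN 14,577,863.07
MXN 14,577,863.07 × 0.25678 (sell MXN at bid) = BRL 3,743,303.68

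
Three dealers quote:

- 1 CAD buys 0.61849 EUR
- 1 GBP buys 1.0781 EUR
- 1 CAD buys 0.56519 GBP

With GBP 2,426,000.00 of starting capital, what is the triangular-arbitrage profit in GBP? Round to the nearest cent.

Profitable loop is GBP → CAD → EUR → GBP:
GBP 2,426,000.00 ÷ 0.56519 = CAD 4,292,361.86
CAD 4,292,361.86 × 0.61849 = EUR 2,654,782.89
EUR 2,654,782.89 ÷ 1.0781 = GBP 2,462,464.42
Profit = GBP 2,462,464.42 − GBP 2,426,000.00

Profit: GBP 36,464.42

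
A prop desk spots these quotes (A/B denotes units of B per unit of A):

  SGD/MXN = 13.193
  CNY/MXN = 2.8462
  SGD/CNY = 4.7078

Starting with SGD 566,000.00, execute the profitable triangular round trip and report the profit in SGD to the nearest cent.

Profitable loop is SGD → CNY → MXN → SGD:
SGD 566,000.00 × 4.7078 = CNY 2,664,614.80
CNY 2,664,614.80 × 2.8462 = MXN 7,584,026.64
MXN 7,584,026.64 ÷ 13.193 = SGD 574,852.32
Profit = SGD 574,852.32 − SGD 566,000.00

Profit: SGD 8,852.32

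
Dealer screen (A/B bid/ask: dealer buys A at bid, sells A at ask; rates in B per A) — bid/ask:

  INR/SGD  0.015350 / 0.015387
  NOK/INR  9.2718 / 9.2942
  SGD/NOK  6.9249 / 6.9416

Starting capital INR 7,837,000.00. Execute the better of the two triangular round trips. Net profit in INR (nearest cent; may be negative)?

Best loop INR → NOK → SGD → INR:
INR 7,837,000.00 ÷ 9.2942 (buy NOK at ask) = NOK 843,214.05
NOK 843,214.05 ÷ 6.9416 (buy SGD at ask) = SGD 121,472.58
SGD 121,472.58 ÷ 0.015387 (buy INR at ask) = INR 7,894,493.92

Net profit: INR 57,493.92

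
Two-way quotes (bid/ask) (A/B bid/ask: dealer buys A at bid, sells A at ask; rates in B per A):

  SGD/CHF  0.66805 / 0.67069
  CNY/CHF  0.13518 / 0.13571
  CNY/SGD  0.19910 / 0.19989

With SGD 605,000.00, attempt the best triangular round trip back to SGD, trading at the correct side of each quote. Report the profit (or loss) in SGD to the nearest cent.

Net profit: SGD 5,035.23

Best loop SGD → CNY → CHF → SGD:
SGD 605,000.00 ÷ 0.19989 (buy CNY at ask) = CNY 3,026,664.67
CNY 3,026,664.67 × 0.13518 (sell CNY at bid) = CHF 409,144.53
CHF 409,144.53 ÷ 0.67069 (buy SGD at ask) = SGD 610,035.23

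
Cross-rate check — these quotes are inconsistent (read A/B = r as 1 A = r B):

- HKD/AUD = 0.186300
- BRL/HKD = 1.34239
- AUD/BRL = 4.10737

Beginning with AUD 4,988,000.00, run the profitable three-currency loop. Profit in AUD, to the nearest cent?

Profit: AUD 135,678.07

Profitable loop is AUD → BRL → HKD → AUD:
AUD 4,988,000.00 × 4.10737 = BRL 20,487,561.56
BRL 20,487,561.56 × 1.34239 = HKD 27,502,297.76
HKD 27,502,297.76 × 0.186300 = AUD 5,123,678.07
Profit = AUD 5,123,678.07 − AUD 4,988,000.00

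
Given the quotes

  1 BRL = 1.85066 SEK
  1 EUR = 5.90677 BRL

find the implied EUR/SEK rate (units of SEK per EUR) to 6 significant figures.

EUR/SEK = 10.9314

1 EUR × 5.90677 = 5.90677 BRL
5.90677 BRL × 1.85066 = 10.9314 SEK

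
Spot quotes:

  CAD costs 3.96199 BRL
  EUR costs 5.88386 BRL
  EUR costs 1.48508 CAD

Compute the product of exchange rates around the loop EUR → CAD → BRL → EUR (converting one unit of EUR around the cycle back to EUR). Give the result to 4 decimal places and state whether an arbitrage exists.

1.0000 (no arbitrage)

Around EUR → CAD → BRL → EUR: 1 × 1.48508 × 3.96199 ÷ 5.88386 = 1.000002
Product ≈ 1 (deviation 0.000%, within rounding noise).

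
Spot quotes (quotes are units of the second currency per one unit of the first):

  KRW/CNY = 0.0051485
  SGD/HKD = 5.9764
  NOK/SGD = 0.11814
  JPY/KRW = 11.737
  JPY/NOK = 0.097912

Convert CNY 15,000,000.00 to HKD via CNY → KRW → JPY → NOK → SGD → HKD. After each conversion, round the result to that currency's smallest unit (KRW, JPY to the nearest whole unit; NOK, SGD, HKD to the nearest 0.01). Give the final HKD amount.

HKD 17,160,343.73

CNY 15,000,000.00 ÷ 0.0051485 = KRW 2,913,469,943
KRW 2,913,469,943 ÷ 11.737 = JPY 248,229,526
JPY 248,229,526 × 0.097912 = NOK 24,304,649.35
NOK 24,304,649.35 × 0.11814 = SGD 2,871,351.27
SGD 2,871,351.27 × 5.9764 = HKD 17,160,343.73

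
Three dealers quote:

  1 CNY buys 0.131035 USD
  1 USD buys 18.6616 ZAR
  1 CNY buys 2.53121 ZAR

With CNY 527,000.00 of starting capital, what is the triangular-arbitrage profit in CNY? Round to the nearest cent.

Profit: CNY 18,509.86

Profitable loop is CNY → ZAR → USD → CNY:
CNY 527,000.00 × 2.53121 = ZAR 1,333,947.67
ZAR 1,333,947.67 ÷ 18.6616 = USD 71,480.88
USD 71,480.88 ÷ 0.131035 = CNY 545,509.86
Profit = CNY 545,509.86 − CNY 527,000.00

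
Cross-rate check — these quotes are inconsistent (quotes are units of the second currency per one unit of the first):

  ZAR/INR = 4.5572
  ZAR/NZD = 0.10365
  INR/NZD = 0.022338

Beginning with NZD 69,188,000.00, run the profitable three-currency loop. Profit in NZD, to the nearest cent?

Profit: NZD 1,258,222.13

Profitable loop is NZD → INR → ZAR → NZD:
NZD 69,188,000.00 ÷ 0.022338 = INR 3,097,322,947.44
INR 3,097,322,947.44 ÷ 4.5572 = ZAR 679,654,820.38
ZAR 679,654,820.38 × 0.10365 = NZD 70,446,222.13
Profit = NZD 70,446,222.13 − NZD 69,188,000.00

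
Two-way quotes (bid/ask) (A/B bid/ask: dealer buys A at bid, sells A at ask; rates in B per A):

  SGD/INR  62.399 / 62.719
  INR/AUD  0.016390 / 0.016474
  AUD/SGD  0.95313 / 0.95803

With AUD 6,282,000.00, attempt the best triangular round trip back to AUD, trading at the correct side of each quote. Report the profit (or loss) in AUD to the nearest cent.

Best loop AUD → INR → SGD → AUD:
AUD 6,282,000.00 ÷ 0.016474 (buy INR at ask) = INR 381,328,153.45
INR 381,328,153.45 ÷ 62.719 (buy SGD at ask) = SGD 6,079,946.32
SGD 6,079,946.32 ÷ 0.95803 (buy AUD at ask) = AUD 6,346,300.56

Net profit: AUD 64,300.56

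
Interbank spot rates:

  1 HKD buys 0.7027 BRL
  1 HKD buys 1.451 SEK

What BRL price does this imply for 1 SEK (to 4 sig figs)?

1 SEK ÷ 1.451 = 0.68918 HKD
0.68918 HKD × 0.7027 = 0.484287 BRL

SEK/BRL = 0.4843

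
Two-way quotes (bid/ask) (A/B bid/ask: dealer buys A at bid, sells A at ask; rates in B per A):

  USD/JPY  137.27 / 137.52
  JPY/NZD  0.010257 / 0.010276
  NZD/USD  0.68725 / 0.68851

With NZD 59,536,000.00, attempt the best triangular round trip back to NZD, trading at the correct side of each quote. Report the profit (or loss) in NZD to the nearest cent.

Net profit: NZD 1,653,857.39

Best loop NZD → JPY → USD → NZD:
NZD 59,536,000.00 ÷ 0.010276 (buy JPY at ask) = JPY 5,793,694,044
JPY 5,793,694,044 ÷ 137.52 (buy USD at ask) = USD 42,129,828.71
USD 42,129,828.71 ÷ 0.68851 (buy NZD at ask) = NZD 61,189,857.39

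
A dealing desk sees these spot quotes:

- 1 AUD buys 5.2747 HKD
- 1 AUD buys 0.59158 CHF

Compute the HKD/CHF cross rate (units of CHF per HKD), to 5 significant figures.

1 HKD ÷ 5.2747 = 0.189584 AUD
0.189584 AUD × 0.59158 = 0.112154 CHF

HKD/CHF = 0.11215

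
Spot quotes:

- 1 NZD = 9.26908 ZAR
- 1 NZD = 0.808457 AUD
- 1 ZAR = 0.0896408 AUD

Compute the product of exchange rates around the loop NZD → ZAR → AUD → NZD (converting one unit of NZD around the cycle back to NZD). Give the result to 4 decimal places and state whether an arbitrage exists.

Around NZD → ZAR → AUD → NZD: 1 × 9.26908 × 0.0896408 ÷ 0.808457 = 1.027745
Product > 1; profitable direction is NZD → ZAR → AUD → NZD.

1.0277 (arbitrage exists)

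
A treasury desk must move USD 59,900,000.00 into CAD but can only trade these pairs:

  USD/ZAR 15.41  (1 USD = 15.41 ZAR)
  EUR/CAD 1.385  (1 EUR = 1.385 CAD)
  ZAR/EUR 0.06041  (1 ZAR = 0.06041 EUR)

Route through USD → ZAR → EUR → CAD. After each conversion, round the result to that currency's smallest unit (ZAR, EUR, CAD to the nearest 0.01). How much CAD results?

USD 59,900,000.00 × 15.41 = ZAR 923,059,000.00
ZAR 923,059,000.00 × 0.06041 = EUR 55,761,994.19
EUR 55,761,994.19 × 1.385 = CAD 77,230,361.95

CAD 77,230,361.95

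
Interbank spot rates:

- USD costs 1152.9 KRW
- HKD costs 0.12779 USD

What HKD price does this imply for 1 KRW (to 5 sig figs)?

KRW/HKD = 0.0067875

1 KRW ÷ 1152.9 = 0.000867378 USD
0.000867378 USD ÷ 0.12779 = 0.00678753 HKD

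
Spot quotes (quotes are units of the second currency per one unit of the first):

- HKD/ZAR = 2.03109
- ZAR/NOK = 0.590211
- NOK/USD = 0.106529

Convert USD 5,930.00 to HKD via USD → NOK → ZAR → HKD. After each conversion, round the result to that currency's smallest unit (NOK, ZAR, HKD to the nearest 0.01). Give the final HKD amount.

USD 5,930.00 ÷ 0.106529 = NOK 55,665.59
NOK 55,665.59 ÷ 0.590211 = ZAR 94,314.73
ZAR 94,314.73 ÷ 2.03109 = HKD 46,435.52

HKD 46,435.52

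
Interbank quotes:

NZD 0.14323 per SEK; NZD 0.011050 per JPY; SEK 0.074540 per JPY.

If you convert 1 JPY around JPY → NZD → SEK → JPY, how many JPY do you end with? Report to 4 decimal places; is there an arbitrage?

1.0350 (arbitrage exists)

Around JPY → NZD → SEK → JPY: 1 × 0.011050 ÷ 0.14323 ÷ 0.074540 = 1.034997
Product > 1; profitable direction is JPY → NZD → SEK → JPY.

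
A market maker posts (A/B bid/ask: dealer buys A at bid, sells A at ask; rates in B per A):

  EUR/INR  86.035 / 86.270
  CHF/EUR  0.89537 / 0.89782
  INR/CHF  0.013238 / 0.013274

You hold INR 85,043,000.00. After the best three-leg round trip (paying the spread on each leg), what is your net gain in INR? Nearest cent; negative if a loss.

Best loop INR → CHF → EUR → INR:
INR 85,043,000.00 × 0.013238 (sell INR at bid) = CHF 1,125,799.23
CHF 1,125,799.23 × 0.89537 (sell CHF at bid) = EUR 1,008,006.86
EUR 1,008,006.86 × 86.035 (sell EUR at bid) = INR 86,723,870.21

Net profit: INR 1,680,870.21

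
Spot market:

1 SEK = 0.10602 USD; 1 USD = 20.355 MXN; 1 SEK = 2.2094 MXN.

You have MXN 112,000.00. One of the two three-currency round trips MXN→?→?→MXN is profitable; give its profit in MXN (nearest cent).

Profitable loop is MXN → USD → SEK → MXN:
MXN 112,000.00 ÷ 20.355 = USD 5,502.33
USD 5,502.33 ÷ 0.10602 = SEK 51,899.02
SEK 51,899.02 × 2.2094 = MXN 114,665.68
Profit = MXN 114,665.68 − MXN 112,000.00

Profit: MXN 2,665.68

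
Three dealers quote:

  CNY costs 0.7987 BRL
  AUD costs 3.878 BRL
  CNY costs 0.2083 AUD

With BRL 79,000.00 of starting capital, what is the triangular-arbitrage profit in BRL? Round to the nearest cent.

Profitable loop is BRL → CNY → AUD → BRL:
BRL 79,000.00 ÷ 0.7987 = CNY 98,910.73
CNY 98,910.73 × 0.2083 = AUD 20,603.11
AUD 20,603.11 × 3.878 = BRL 79,898.84
Profit = BRL 79,898.84 − BRL 79,000.00

Profit: BRL 898.84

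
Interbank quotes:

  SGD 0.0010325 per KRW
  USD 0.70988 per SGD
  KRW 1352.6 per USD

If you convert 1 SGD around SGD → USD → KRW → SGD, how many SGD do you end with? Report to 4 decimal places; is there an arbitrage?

Around SGD → USD → KRW → SGD: 1 × 0.70988 × 1352.6 × 0.0010325 = 0.991390
Product < 1; profitable direction is SGD → KRW → USD → SGD.

0.9914 (arbitrage exists)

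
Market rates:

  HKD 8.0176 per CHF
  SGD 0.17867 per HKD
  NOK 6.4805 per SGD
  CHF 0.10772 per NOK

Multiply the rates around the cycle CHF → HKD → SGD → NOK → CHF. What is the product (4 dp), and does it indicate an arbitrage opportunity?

Around CHF → HKD → SGD → NOK → CHF: 1 × 8.0176 × 0.17867 × 6.4805 × 0.10772 = 1.000002
Product ≈ 1 (deviation 0.000%, within rounding noise).

1.0000 (no arbitrage)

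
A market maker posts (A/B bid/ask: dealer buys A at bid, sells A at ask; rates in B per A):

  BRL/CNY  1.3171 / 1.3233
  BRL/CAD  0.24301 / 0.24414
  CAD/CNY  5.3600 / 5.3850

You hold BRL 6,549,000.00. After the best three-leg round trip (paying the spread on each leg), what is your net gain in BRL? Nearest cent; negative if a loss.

Best loop BRL → CNY → CAD → BRL:
BRL 6,549,000.00 × 1.3171 (sell BRL at bid) = CNY 8,625,687.90
CNY 8,625,687.90 ÷ 5.3850 (buy CAD at ask) = CAD 1,601,799.05
CAD 1,601,799.05 ÷ 0.24414 (buy BRL at ask) = BRL 6,560,985.72

Net profit: BRL 11,985.72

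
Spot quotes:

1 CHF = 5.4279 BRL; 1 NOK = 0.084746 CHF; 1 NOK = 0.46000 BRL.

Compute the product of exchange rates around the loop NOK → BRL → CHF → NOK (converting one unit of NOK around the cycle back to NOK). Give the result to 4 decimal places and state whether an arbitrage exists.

1.0000 (no arbitrage)

Around NOK → BRL → CHF → NOK: 1 × 0.46000 ÷ 5.4279 ÷ 0.084746 = 1.000016
Product ≈ 1 (deviation 0.002%, within rounding noise).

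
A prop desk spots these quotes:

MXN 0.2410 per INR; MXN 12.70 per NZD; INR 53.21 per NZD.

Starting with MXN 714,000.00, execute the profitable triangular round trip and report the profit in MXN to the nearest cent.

Profitable loop is MXN → NZD → INR → MXN:
MXN 714,000.00 ÷ 12.70 = NZD 56,220.47
NZD 56,220.47 × 53.21 = INR 2,991,491.34
INR 2,991,491.34 × 0.2410 = MXN 720,949.41
Profit = MXN 720,949.41 − MXN 714,000.00

Profit: MXN 6,949.41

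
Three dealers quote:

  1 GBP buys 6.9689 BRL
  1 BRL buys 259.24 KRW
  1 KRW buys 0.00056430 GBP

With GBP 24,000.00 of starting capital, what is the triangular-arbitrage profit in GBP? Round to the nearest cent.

Profit: GBP 467.38

Profitable loop is GBP → BRL → KRW → GBP:
GBP 24,000.00 × 6.9689 = BRL 167,253.60
BRL 167,253.60 × 259.24 = KRW 43,358,823
KRW 43,358,823 × 0.00056430 = GBP 24,467.38
Profit = GBP 24,467.38 − GBP 24,000.00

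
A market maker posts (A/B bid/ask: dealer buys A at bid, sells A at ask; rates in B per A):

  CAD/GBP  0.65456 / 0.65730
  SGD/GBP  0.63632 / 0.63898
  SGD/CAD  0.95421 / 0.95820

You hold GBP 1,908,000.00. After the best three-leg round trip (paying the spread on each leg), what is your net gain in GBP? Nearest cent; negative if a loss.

Net profit: GBP 19,676.47

Best loop GBP → CAD → SGD → GBP:
GBP 1,908,000.00 ÷ 0.65730 (buy CAD at ask) = CAD 2,902,784.12
CAD 2,902,784.12 ÷ 0.95820 (buy SGD at ask) = SGD 3,029,413.61
SGD 3,029,413.61 × 0.63632 (sell SGD at bid) = GBP 1,927,676.47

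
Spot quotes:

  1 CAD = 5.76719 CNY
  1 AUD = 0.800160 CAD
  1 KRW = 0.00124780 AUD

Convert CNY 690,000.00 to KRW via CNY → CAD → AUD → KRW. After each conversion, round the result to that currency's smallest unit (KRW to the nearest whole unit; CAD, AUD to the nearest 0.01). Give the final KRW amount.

KRW 119,829,300

CNY 690,000.00 ÷ 5.76719 = CAD 119,642.32
CAD 119,642.32 ÷ 0.800160 = AUD 149,523.00
AUD 149,523.00 ÷ 0.00124780 = KRW 119,829,300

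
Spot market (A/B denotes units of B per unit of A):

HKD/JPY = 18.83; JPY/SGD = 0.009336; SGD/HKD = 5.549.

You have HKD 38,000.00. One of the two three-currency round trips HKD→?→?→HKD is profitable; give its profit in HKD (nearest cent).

Profit: HKD 954.51

Profitable loop is HKD → SGD → JPY → HKD:
HKD 38,000.00 ÷ 5.549 = SGD 6,848.08
SGD 6,848.08 ÷ 0.009336 = JPY 733,513
JPY 733,513 ÷ 18.83 = HKD 38,954.51
Profit = HKD 38,954.51 − HKD 38,000.00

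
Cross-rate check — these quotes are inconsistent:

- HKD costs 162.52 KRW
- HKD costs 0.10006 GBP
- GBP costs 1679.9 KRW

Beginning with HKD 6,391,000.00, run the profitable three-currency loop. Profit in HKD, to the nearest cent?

Profit: HKD 219,068.08

Profitable loop is HKD → GBP → KRW → HKD:
HKD 6,391,000.00 × 0.10006 = GBP 639,483.46
GBP 639,483.46 × 1679.9 = KRW 1,074,268,264
KRW 1,074,268,264 ÷ 162.52 = HKD 6,610,068.08
Profit = HKD 6,610,068.08 − HKD 6,391,000.00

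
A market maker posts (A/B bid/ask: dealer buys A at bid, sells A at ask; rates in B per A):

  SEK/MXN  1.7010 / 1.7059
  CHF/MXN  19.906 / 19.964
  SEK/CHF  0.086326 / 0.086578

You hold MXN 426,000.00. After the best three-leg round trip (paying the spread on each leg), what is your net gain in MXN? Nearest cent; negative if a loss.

Best loop MXN → SEK → CHF → MXN:
MXN 426,000.00 ÷ 1.7059 (buy SEK at ask) = SEK 249,721.55
SEK 249,721.55 × 0.086326 (sell SEK at bid) = CHF 21,557.46
CHF 21,557.46 × 19.906 (sell CHF at bid) = MXN 429,122.86

Net profit: MXN 3,122.86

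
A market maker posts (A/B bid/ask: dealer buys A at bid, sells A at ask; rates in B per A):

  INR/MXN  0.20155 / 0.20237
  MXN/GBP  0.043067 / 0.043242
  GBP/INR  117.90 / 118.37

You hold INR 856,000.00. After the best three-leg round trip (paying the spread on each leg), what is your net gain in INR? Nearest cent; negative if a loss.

Best loop INR → MXN → GBP → INR:
INR 856,000.00 × 0.20155 (sell INR at bid) = MXN 172,526.80
MXN 172,526.80 × 0.043067 (sell MXN at bid) = GBP 7,430.21
GBP 7,430.21 × 117.90 (sell GBP at bid) = INR 876,021.96

Net profit: INR 20,021.96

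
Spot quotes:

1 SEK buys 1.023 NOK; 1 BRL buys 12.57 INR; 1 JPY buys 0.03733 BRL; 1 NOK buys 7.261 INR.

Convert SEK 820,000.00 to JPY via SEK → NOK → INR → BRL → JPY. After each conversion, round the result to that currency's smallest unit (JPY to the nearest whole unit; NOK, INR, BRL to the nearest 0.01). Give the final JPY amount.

JPY 12,980,537

SEK 820,000.00 × 1.023 = NOK 838,860.00
NOK 838,860.00 × 7.261 = INR 6,090,962.46
INR 6,090,962.46 ÷ 12.57 = BRL 484,563.44
BRL 484,563.44 ÷ 0.03733 = JPY 12,980,537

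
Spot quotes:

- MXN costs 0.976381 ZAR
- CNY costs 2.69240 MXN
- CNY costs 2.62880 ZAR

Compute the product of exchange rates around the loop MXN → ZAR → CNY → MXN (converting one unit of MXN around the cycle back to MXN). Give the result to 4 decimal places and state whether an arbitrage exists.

Around MXN → ZAR → CNY → MXN: 1 × 0.976381 ÷ 2.62880 × 2.69240 = 1.000003
Product ≈ 1 (deviation 0.000%, within rounding noise).

1.0000 (no arbitrage)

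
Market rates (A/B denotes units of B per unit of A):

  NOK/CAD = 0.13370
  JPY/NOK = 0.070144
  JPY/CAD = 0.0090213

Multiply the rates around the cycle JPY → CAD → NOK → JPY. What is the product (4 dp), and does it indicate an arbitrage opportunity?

Around JPY → CAD → NOK → JPY: 1 × 0.0090213 ÷ 0.13370 ÷ 0.070144 = 0.961938
Product < 1; profitable direction is JPY → NOK → CAD → JPY.

0.9619 (arbitrage exists)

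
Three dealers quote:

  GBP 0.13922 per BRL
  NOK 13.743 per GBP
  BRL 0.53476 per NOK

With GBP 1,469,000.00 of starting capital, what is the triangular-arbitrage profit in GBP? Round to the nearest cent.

Profitable loop is GBP → NOK → BRL → GBP:
GBP 1,469,000.00 × 13.743 = NOK 20,188,467.00
NOK 20,188,467.00 × 0.53476 = BRL 10,795,984.61
BRL 10,795,984.61 × 0.13922 = GBP 1,503,016.98
Profit = GBP 1,503,016.98 − GBP 1,469,000.00

Profit: GBP 34,016.98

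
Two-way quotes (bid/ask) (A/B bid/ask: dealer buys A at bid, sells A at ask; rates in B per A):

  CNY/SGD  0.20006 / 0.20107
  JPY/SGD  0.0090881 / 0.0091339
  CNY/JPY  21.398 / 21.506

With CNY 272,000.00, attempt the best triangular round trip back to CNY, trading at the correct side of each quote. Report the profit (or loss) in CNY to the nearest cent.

Best loop CNY → SGD → JPY → CNY:
CNY 272,000.00 × 0.20006 (sell CNY at bid) = SGD 54,416.32
SGD 54,416.32 ÷ 0.0091339 (buy JPY at ask) = JPY 5,957,622
JPY 5,957,622 ÷ 21.506 (buy CNY at ask) = CNY 277,021.37

Net profit: CNY 5,021.37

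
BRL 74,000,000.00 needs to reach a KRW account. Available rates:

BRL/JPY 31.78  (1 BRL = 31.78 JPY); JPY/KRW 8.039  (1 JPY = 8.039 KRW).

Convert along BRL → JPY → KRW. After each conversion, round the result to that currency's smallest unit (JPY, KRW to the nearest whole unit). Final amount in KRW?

BRL 74,000,000.00 × 31.78 = JPY 2,351,720,000
JPY 2,351,720,000 × 8.039 = KRW 18,905,477,080

KRW 18,905,477,080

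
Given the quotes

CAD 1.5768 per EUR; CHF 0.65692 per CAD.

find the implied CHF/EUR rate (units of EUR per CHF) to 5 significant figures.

1 CHF ÷ 0.65692 = 1.52226 CAD
1.52226 CAD ÷ 1.5768 = 0.965408 EUR

CHF/EUR = 0.96541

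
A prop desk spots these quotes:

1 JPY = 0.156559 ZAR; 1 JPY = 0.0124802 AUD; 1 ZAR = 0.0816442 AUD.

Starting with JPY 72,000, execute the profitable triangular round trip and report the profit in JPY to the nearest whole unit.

Profit: JPY 1,742

Profitable loop is JPY → ZAR → AUD → JPY:
JPY 72,000 × 0.156559 = ZAR 11,272.25
ZAR 11,272.25 × 0.0816442 = AUD 920.31
AUD 920.31 ÷ 0.0124802 = JPY 73,742
Profit = JPY 73,742 − JPY 72,000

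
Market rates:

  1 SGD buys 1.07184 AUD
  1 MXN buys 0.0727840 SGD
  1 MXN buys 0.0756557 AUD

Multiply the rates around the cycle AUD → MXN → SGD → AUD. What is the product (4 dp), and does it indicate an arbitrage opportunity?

Around AUD → MXN → SGD → AUD: 1 ÷ 0.0756557 × 0.0727840 × 1.07184 = 1.031156
Product > 1; profitable direction is AUD → MXN → SGD → AUD.

1.0312 (arbitrage exists)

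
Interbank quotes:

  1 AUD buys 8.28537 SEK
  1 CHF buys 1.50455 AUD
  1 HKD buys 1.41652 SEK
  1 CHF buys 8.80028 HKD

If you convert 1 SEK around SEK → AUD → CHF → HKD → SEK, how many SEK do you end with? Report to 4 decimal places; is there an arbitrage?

Around SEK → AUD → CHF → HKD → SEK: 1 ÷ 8.28537 ÷ 1.50455 × 8.80028 × 1.41652 = 1.000002
Product ≈ 1 (deviation 0.000%, within rounding noise).

1.0000 (no arbitrage)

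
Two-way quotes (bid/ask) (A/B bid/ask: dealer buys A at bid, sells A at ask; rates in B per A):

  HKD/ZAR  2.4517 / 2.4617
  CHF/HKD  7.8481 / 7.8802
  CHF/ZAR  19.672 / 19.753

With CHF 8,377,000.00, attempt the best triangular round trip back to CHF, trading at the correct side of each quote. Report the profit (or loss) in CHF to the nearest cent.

Net profit: CHF 118,025.08

Best loop CHF → ZAR → HKD → CHF:
CHF 8,377,000.00 × 19.672 (sell CHF at bid) = ZAR 164,792,344.00
ZAR 164,792,344.00 ÷ 2.4617 (buy HKD at ask) = HKD 66,942,496.65
HKD 66,942,496.65 ÷ 7.8802 (buy CHF at ask) = CHF 8,495,025.08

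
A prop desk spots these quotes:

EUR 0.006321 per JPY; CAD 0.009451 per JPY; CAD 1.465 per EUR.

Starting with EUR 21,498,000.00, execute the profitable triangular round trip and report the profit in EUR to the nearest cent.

Profitable loop is EUR → JPY → CAD → EUR:
EUR 21,498,000.00 ÷ 0.006321 = JPY 3,401,044,139
JPY 3,401,044,139 × 0.009451 = CAD 32,143,268.15
CAD 32,143,268.15 ÷ 1.465 = EUR 21,940,797.37
Profit = EUR 21,940,797.37 − EUR 21,498,000.00

Profit: EUR 442,797.37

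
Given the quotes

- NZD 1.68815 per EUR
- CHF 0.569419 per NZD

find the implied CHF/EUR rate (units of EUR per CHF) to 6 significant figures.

1 CHF ÷ 0.569419 = 1.75618 NZD
1.75618 NZD ÷ 1.68815 = 1.0403 EUR

CHF/EUR = 1.04030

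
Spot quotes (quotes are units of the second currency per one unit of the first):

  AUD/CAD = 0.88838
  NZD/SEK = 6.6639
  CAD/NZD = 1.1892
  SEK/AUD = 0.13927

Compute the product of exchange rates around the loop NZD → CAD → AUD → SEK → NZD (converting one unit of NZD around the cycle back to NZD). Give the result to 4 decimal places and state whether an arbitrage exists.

Around NZD → CAD → AUD → SEK → NZD: 1 ÷ 1.1892 ÷ 0.88838 ÷ 0.13927 ÷ 6.6639 = 1.019906
Product > 1; profitable direction is NZD → CAD → AUD → SEK → NZD.

1.0199 (arbitrage exists)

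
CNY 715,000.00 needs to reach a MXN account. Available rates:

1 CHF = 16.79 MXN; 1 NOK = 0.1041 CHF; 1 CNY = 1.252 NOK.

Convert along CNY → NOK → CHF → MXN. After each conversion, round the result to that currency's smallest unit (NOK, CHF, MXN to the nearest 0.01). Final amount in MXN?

MXN 1,564,630.55

CNY 715,000.00 × 1.252 = NOK 895,180.00
NOK 895,180.00 × 0.1041 = CHF 93,188.24
CHF 93,188.24 × 16.79 = MXN 1,564,630.55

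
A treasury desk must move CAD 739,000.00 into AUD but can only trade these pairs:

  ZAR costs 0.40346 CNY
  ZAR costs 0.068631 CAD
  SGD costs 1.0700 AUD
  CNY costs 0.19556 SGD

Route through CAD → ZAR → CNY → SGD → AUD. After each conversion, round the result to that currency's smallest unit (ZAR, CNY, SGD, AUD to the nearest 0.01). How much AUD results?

CAD 739,000.00 ÷ 0.068631 = ZAR 10,767,728.87
ZAR 10,767,728.87 × 0.40346 = CNY 4,344,347.89
CNY 4,344,347.89 × 0.19556 = SGD 849,580.67
SGD 849,580.67 × 1.0700 = AUD 909,051.32

AUD 909,051.32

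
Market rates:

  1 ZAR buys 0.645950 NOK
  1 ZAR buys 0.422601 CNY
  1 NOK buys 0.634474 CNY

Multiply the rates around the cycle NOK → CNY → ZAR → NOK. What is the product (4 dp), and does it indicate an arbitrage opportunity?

0.9698 (arbitrage exists)

Around NOK → CNY → ZAR → NOK: 1 × 0.634474 ÷ 0.422601 × 0.645950 = 0.969800
Product < 1; profitable direction is NOK → ZAR → CNY → NOK.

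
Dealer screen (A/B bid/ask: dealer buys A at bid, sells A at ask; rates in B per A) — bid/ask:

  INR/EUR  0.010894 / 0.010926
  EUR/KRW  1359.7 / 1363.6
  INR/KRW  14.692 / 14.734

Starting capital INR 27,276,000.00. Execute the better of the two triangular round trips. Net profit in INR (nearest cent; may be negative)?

Best loop INR → EUR → KRW → INR:
INR 27,276,000.00 × 0.010894 (sell INR at bid) = EUR 297,144.74
EUR 297,144.74 × 1359.7 (sell EUR at bid) = KRW 404,027,708
KRW 404,027,708 ÷ 14.734 (buy INR at ask) = INR 27,421,454.35

Net profit: INR 145,454.35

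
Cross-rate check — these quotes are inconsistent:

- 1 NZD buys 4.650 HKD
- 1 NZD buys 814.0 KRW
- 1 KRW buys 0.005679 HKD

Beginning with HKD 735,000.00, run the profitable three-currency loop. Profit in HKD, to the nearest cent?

Profitable loop is HKD → KRW → NZD → HKD:
HKD 735,000.00 ÷ 0.005679 = KRW 129,424,194
KRW 129,424,194 ÷ 814.0 = NZD 158,997.78
NZD 158,997.78 × 4.650 = HKD 739,339.69
Profit = HKD 739,339.69 − HKD 735,000.00

Profit: HKD 4,339.69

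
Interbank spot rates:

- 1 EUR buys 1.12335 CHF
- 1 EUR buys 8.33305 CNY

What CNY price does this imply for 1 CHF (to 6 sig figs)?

1 CHF ÷ 1.12335 = 0.890195 EUR
0.890195 EUR × 8.33305 = 7.41804 CNY

CHF/CNY = 7.41804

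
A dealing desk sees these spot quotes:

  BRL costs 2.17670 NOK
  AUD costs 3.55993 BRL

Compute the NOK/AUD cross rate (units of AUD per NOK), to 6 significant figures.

1 NOK ÷ 2.17670 = 0.459411 BRL
0.459411 BRL ÷ 3.55993 = 0.129051 AUD

NOK/AUD = 0.129051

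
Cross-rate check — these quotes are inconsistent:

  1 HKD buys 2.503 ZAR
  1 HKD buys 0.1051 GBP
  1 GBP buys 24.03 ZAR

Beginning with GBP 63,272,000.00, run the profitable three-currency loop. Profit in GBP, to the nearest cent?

Profit: GBP 570,105.24

Profitable loop is GBP → ZAR → HKD → GBP:
GBP 63,272,000.00 × 24.03 = ZAR 1,520,426,160.00
ZAR 1,520,426,160.00 ÷ 2.503 = HKD 607,441,534.16
HKD 607,441,534.16 × 0.1051 = GBP 63,842,105.24
Profit = GBP 63,842,105.24 − GBP 63,272,000.00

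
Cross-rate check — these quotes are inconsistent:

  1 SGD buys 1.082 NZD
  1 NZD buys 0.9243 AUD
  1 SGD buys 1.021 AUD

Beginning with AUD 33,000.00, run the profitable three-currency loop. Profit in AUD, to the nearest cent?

Profit: AUD 689.88

Profitable loop is AUD → NZD → SGD → AUD:
AUD 33,000.00 ÷ 0.9243 = NZD 35,702.69
NZD 35,702.69 ÷ 1.082 = SGD 32,996.94
SGD 32,996.94 × 1.021 = AUD 33,689.88
Profit = AUD 33,689.88 − AUD 33,000.00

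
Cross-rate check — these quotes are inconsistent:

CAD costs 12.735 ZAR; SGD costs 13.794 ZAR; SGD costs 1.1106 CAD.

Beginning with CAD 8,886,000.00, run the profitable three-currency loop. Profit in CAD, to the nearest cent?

Profitable loop is CAD → ZAR → SGD → CAD:
CAD 8,886,000.00 × 12.735 = ZAR 113,163,210.00
ZAR 113,163,210.00 ÷ 13.794 = SGD 8,203,799.48
SGD 8,203,799.48 × 1.1106 = CAD 9,111,139.70
Profit = CAD 9,111,139.70 − CAD 8,886,000.00

Profit: CAD 225,139.70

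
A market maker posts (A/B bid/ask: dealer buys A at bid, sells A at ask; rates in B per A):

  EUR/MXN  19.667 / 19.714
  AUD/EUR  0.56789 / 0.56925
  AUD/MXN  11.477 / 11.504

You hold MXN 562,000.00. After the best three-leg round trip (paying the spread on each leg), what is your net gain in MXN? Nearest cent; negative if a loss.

Best loop MXN → EUR → AUD → MXN:
MXN 562,000.00 ÷ 19.714 (buy EUR at ask) = EUR 28,507.66
EUR 28,507.66 ÷ 0.56925 (buy AUD at ask) = AUD 50,079.33
AUD 50,079.33 × 11.477 (sell AUD at bid) = MXN 574,760.49

Net profit: MXN 12,760.49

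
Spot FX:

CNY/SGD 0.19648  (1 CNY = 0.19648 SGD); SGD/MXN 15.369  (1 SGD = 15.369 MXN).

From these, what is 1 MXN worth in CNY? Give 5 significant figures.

1 MXN ÷ 15.369 = 0.065066 SGD
0.065066 SGD ÷ 0.19648 = 0.331159 CNY

MXN/CNY = 0.33116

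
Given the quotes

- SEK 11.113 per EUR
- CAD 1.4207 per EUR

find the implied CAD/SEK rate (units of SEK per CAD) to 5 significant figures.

CAD/SEK = 7.8222

1 CAD ÷ 1.4207 = 0.703878 EUR
0.703878 EUR × 11.113 = 7.8222 SEK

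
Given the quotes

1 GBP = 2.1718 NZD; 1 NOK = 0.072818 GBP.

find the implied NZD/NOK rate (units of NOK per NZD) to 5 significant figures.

1 NZD ÷ 2.1718 = 0.460448 GBP
0.460448 GBP ÷ 0.072818 = 6.32327 NOK

NZD/NOK = 6.3233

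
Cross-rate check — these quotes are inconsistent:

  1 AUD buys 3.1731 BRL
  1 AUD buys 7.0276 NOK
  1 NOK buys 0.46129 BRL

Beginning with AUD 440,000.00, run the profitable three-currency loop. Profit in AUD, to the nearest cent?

Profitable loop is AUD → NOK → BRL → AUD:
AUD 440,000.00 × 7.0276 = NOK 3,092,144.00
NOK 3,092,144.00 × 0.46129 = BRL 1,426,375.11
BRL 1,426,375.11 ÷ 3.1731 = AUD 449,521.01
Profit = AUD 449,521.01 − AUD 440,000.00

Profit: AUD 9,521.01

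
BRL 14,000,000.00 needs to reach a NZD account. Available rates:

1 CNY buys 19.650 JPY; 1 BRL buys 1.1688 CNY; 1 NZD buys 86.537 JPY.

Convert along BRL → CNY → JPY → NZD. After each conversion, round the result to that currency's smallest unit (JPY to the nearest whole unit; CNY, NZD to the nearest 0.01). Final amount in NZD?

NZD 3,715,600.03

BRL 14,000,000.00 × 1.1688 = CNY 16,363,200.00
CNY 16,363,200.00 × 19.650 = JPY 321,536,880
JPY 321,536,880 ÷ 86.537 = NZD 3,715,600.03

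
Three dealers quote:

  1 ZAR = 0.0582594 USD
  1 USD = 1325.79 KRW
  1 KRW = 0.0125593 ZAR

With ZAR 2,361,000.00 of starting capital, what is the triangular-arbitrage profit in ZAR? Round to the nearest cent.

Profitable loop is ZAR → KRW → USD → ZAR:
ZAR 2,361,000.00 ÷ 0.0125593 = KRW 187,988,184
KRW 187,988,184 ÷ 1325.79 = USD 141,793.33
USD 141,793.33 ÷ 0.0582594 = ZAR 2,433,827.57
Profit = ZAR 2,433,827.57 − ZAR 2,361,000.00

Profit: ZAR 72,827.57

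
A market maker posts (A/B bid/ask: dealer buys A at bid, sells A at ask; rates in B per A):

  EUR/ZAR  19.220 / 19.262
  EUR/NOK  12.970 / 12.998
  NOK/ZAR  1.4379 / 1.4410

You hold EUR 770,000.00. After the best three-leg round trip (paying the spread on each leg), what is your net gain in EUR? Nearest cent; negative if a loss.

Net profit: EUR 20,139.18

Best loop EUR → ZAR → NOK → EUR:
EUR 770,000.00 × 19.220 (sell EUR at bid) = ZAR 14,799,400.00
ZAR 14,799,400.00 ÷ 1.4410 (buy NOK at ask) = NOK 10,270,229.01
NOK 10,270,229.01 ÷ 12.998 (buy EUR at ask) = EUR 790,139.18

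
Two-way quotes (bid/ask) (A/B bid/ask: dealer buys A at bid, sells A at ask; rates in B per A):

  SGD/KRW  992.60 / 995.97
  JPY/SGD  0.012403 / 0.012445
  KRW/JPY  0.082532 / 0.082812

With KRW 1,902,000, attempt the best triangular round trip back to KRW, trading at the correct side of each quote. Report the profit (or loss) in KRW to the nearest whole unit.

Net profit: KRW 30,564

Best loop KRW → JPY → SGD → KRW:
KRW 1,902,000 × 0.082532 (sell KRW at bid) = JPY 156,976
JPY 156,976 × 0.012403 (sell JPY at bid) = SGD 1,946.97
SGD 1,946.97 × 992.60 (sell SGD at bid) = KRW 1,932,564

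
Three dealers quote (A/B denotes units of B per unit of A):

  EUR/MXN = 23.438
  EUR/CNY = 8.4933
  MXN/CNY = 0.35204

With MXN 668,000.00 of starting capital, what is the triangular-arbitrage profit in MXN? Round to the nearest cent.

Profit: MXN 19,607.12

Profitable loop is MXN → EUR → CNY → MXN:
MXN 668,000.00 ÷ 23.438 = EUR 28,500.73
EUR 28,500.73 × 8.4933 = CNY 242,065.21
CNY 242,065.21 ÷ 0.35204 = MXN 687,607.12
Profit = MXN 687,607.12 − MXN 668,000.00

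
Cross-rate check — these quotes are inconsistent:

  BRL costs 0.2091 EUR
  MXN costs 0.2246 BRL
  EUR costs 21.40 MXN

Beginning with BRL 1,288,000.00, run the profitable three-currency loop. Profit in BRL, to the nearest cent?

Profitable loop is BRL → EUR → MXN → BRL:
BRL 1,288,000.00 × 0.2091 = EUR 269,320.80
EUR 269,320.80 × 21.40 = MXN 5,763,465.12
MXN 5,763,465.12 × 0.2246 = BRL 1,294,474.27
Profit = BRL 1,294,474.27 − BRL 1,288,000.00

Profit: BRL 6,474.27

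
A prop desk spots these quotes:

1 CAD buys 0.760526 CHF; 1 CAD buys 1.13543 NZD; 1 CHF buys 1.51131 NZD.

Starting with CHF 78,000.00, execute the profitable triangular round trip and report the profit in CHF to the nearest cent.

Profit: CHF 959.04

Profitable loop is CHF → NZD → CAD → CHF:
CHF 78,000.00 × 1.51131 = NZD 117,882.18
NZD 117,882.18 ÷ 1.13543 = CAD 103,821.62
CAD 103,821.62 × 0.760526 = CHF 78,959.04
Profit = CHF 78,959.04 − CHF 78,000.00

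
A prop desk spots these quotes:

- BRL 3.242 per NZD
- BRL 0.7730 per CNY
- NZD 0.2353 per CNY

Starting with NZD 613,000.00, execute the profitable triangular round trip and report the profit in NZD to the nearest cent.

Profitable loop is NZD → CNY → BRL → NZD:
NZD 613,000.00 ÷ 0.2353 = CNY 2,605,184.87
CNY 2,605,184.87 × 0.7730 = BRL 2,013,807.90
BRL 2,013,807.90 ÷ 3.242 = NZD 621,162.22
Profit = NZD 621,162.22 − NZD 613,000.00

Profit: NZD 8,162.22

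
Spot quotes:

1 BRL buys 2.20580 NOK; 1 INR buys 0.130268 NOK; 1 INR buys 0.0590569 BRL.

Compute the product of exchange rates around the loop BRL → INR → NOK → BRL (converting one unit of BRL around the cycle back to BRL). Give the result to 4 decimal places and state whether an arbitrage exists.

1.0000 (no arbitrage)

Around BRL → INR → NOK → BRL: 1 ÷ 0.0590569 × 0.130268 ÷ 2.20580 = 1.000002
Product ≈ 1 (deviation 0.000%, within rounding noise).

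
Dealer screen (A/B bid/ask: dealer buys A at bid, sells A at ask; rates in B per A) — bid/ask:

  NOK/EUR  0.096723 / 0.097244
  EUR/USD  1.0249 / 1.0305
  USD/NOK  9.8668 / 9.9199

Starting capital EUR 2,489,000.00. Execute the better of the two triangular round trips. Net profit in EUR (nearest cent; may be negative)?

Best loop EUR → NOK → USD → EUR:
EUR 2,489,000.00 ÷ 0.097244 (buy NOK at ask) = NOK 25,595,409.49
NOK 25,595,409.49 ÷ 9.9199 (buy USD at ask) = USD 2,580,208.42
USD 2,580,208.42 ÷ 1.0305 (buy EUR at ask) = EUR 2,503,841.26

Net profit: EUR 14,841.26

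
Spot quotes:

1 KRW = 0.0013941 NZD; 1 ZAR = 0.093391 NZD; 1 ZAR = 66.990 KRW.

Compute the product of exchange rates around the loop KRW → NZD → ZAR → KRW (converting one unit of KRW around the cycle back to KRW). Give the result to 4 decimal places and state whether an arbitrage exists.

1.0000 (no arbitrage)

Around KRW → NZD → ZAR → KRW: 1 × 0.0013941 ÷ 0.093391 × 66.990 = 0.999997
Product ≈ 1 (deviation 0.000%, within rounding noise).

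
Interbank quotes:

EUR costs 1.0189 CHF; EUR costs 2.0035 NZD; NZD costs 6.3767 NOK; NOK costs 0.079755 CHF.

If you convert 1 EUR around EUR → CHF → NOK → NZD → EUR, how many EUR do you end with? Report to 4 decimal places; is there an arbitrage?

Around EUR → CHF → NOK → NZD → EUR: 1 × 1.0189 ÷ 0.079755 ÷ 6.3767 ÷ 2.0035 = 0.999973
Product ≈ 1 (deviation 0.003%, within rounding noise).

1.0000 (no arbitrage)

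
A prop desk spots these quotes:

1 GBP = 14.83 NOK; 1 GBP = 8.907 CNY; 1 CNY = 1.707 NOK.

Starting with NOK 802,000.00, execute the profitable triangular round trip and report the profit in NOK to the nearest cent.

Profit: NOK 20,239.22

Profitable loop is NOK → GBP → CNY → NOK:
NOK 802,000.00 ÷ 14.83 = GBP 54,079.57
GBP 54,079.57 × 8.907 = CNY 481,686.72
CNY 481,686.72 × 1.707 = NOK 822,239.22
Profit = NOK 822,239.22 − NOK 802,000.00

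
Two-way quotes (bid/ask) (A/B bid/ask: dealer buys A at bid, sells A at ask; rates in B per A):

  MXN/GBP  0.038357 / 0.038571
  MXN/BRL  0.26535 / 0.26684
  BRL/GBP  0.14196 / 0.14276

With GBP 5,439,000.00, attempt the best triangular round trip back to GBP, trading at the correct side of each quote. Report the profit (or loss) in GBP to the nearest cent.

Best loop GBP → BRL → MXN → GBP:
GBP 5,439,000.00 ÷ 0.14276 (buy BRL at ask) = BRL 38,098,907.26
BRL 38,098,907.26 ÷ 0.26684 (buy MXN at ask) = MXN 142,778,096.45
MXN 142,778,096.45 × 0.038357 (sell MXN at bid) = GBP 5,476,539.45

Net profit: GBP 37,539.45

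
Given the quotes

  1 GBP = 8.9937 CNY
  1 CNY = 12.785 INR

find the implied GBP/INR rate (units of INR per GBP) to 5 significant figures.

1 GBP × 8.9937 = 8.9937 CNY
8.9937 CNY × 12.785 = 114.984 INR

GBP/INR = 114.98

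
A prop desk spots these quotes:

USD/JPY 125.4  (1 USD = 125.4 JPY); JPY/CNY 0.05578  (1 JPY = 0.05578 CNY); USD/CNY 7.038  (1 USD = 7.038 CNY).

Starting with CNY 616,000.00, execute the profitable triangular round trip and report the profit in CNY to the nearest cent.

Profitable loop is CNY → JPY → USD → CNY:
CNY 616,000.00 ÷ 0.05578 = JPY 11,043,385
JPY 11,043,385 ÷ 125.4 = USD 88,065.27
USD 88,065.27 × 7.038 = CNY 619,803.36
Profit = CNY 619,803.36 − CNY 616,000.00

Profit: CNY 3,803.36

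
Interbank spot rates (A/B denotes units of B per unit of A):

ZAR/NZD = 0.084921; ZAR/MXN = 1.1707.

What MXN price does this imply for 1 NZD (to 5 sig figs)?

NZD/MXN = 13.786

1 NZD ÷ 0.084921 = 11.7757 ZAR
11.7757 ZAR × 1.1707 = 13.7858 MXN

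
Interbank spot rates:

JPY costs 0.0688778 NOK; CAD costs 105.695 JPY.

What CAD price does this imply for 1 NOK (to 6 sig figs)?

1 NOK ÷ 0.0688778 = 14.5185 JPY
14.5185 JPY ÷ 105.695 = 0.137362 CAD

NOK/CAD = 0.137362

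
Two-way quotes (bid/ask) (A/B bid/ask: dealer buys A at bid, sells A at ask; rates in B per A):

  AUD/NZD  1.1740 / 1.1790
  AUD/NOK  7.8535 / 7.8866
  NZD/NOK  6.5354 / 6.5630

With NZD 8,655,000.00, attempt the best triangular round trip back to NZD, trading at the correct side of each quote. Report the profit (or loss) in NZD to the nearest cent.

Best loop NZD → AUD → NOK → NZD:
NZD 8,655,000.00 ÷ 1.1790 (buy AUD at ask) = AUD 7,340,966.92
AUD 7,340,966.92 × 7.8535 (sell AUD at bid) = NOK 57,652,283.72
NOK 57,652,283.72 ÷ 6.5630 (buy NZD at ask) = NZD 8,784,440.61

Net profit: NZD 129,440.61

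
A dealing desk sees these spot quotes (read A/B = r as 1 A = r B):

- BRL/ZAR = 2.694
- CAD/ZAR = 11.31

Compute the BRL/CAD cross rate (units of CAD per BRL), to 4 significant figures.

1 BRL × 2.694 = 2.694 ZAR
2.694 ZAR ÷ 11.31 = 0.238196 CAD

BRL/CAD = 0.2382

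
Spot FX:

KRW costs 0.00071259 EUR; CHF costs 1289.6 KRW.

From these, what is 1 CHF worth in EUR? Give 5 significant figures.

1 CHF × 1289.6 = 1289.6 KRW
1289.6 KRW × 0.00071259 = 0.918956 EUR

CHF/EUR = 0.91896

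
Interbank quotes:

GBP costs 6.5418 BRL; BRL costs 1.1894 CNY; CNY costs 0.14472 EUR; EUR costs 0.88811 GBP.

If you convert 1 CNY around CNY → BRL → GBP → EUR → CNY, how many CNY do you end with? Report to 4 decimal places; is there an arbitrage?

1.0000 (no arbitrage)

Around CNY → BRL → GBP → EUR → CNY: 1 ÷ 1.1894 ÷ 6.5418 ÷ 0.88811 ÷ 0.14472 = 0.999953
Product ≈ 1 (deviation 0.005%, within rounding noise).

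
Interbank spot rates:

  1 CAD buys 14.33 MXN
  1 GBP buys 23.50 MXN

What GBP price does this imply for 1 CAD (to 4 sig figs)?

1 CAD × 14.33 = 14.33 MXN
14.33 MXN ÷ 23.50 = 0.609787 GBP

CAD/GBP = 0.6098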